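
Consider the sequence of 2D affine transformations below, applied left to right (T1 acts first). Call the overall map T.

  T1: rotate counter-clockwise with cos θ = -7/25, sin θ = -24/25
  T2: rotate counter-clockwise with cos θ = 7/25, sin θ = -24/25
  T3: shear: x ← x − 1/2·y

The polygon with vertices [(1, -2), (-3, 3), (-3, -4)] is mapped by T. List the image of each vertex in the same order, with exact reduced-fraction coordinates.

image vertices: (-2, 2), (9/2, -3), (1, 4)

T1 rotate counter-clockwise with cos θ = -7/25, sin θ = -24/25: (1, -2) → (-11/5, -2/5); (-3, 3) → (93/25, 51/25); (-3, -4) → (-3, 4)
T2 rotate counter-clockwise with cos θ = 7/25, sin θ = -24/25: (-11/5, -2/5) → (-1, 2); (93/25, 51/25) → (3, -3); (-3, 4) → (3, 4)
T3 shear: x ← x − 1/2·y: (-1, 2) → (-2, 2); (3, -3) → (9/2, -3); (3, 4) → (1, 4)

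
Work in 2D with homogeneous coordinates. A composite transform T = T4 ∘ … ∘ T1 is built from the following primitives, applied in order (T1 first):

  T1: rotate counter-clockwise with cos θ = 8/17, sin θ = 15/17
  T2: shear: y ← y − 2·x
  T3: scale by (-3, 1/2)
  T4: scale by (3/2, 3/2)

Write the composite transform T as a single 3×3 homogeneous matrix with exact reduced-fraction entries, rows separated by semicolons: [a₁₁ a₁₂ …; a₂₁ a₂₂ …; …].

T = [-36/17 135/34 0; -3/68 57/34 0; 0 0 1]

T1 = [8/17 -15/17 0; 15/17 8/17 0; 0 0 1]
T2·T1 = [8/17 -15/17 0; -1/17 38/17 0; 0 0 1]
T3·…·T1 = [-24/17 45/17 0; -1/34 19/17 0; 0 0 1]
T4·…·T1 = [-36/17 135/34 0; -3/68 57/34 0; 0 0 1]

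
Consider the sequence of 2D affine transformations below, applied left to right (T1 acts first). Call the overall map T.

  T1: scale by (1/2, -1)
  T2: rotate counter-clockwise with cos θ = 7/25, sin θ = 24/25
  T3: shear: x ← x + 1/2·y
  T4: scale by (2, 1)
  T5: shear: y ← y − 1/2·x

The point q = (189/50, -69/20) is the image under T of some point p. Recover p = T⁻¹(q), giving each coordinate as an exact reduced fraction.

p = (-3/2, 3)

T1 = [1/2 0 0; 0 -1 0; 0 0 1]
T2·T1 = [7/50 24/25 0; 12/25 -7/25 0; 0 0 1]
T3·…·T1 = [19/50 41/50 0; 12/25 -7/25 0; 0 0 1]
T4·…·T1 = [19/25 41/25 0; 12/25 -7/25 0; 0 0 1]
T5·…·T1 = [19/25 41/25 0; 1/10 -11/10 0; 0 0 1]
det M = -1; M⁻¹ = [11/10 41/25 0; 1/10 -19/25 0; 0 0 1]
M⁻¹ · (189/50, -69/20)ᵀ = (-3/2, 3)ᵀ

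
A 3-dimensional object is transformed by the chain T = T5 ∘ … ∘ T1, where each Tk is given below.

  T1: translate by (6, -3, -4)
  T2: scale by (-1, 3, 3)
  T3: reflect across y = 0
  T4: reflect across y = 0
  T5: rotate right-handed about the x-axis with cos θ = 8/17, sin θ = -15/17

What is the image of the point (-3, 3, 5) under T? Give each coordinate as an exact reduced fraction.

T1 translate by (6, -3, -4): (-3, 3, 5) → (3, 0, 1)
T2 scale by (-1, 3, 3): (3, 0, 1) → (-3, 0, 3)
T3 reflect across y = 0: (-3, 0, 3) → (-3, 0, 3)
T4 reflect across y = 0: (-3, 0, 3) → (-3, 0, 3)
T5 rotate right-handed about the x-axis with cos θ = 8/17, sin θ = -15/17: (-3, 0, 3) → (-3, 45/17, 24/17)

T(p) = (-3, 45/17, 24/17)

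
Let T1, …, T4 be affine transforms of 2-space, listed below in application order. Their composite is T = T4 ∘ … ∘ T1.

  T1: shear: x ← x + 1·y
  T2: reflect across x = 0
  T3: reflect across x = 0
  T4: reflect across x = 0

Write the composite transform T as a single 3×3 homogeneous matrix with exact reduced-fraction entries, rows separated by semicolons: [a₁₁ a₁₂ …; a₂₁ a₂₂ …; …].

T = [-1 -1 0; 0 1 0; 0 0 1]

T1 = [1 1 0; 0 1 0; 0 0 1]
T2·T1 = [-1 -1 0; 0 1 0; 0 0 1]
T3·…·T1 = [1 1 0; 0 1 0; 0 0 1]
T4·…·T1 = [-1 -1 0; 0 1 0; 0 0 1]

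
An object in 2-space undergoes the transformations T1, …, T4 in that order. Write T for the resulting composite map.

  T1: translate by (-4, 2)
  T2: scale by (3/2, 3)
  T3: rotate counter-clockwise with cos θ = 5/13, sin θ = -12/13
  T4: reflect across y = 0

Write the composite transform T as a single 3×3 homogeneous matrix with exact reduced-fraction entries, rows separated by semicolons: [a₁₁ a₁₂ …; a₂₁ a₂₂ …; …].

T1 = [1 0 -4; 0 1 2; 0 0 1]
T2·T1 = [3/2 0 -6; 0 3 6; 0 0 1]
T3·…·T1 = [15/26 36/13 42/13; -18/13 15/13 102/13; 0 0 1]
T4·…·T1 = [15/26 36/13 42/13; 18/13 -15/13 -102/13; 0 0 1]

T = [15/26 36/13 42/13; 18/13 -15/13 -102/13; 0 0 1]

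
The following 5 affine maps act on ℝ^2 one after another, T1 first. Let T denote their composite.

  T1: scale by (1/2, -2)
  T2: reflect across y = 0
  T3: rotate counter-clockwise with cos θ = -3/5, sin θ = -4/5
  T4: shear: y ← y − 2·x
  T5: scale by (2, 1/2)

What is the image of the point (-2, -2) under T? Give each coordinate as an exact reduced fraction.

T1 scale by (1/2, -2): (-2, -2) → (-1, 4)
T2 reflect across y = 0: (-1, 4) → (-1, -4)
T3 rotate counter-clockwise with cos θ = -3/5, sin θ = -4/5: (-1, -4) → (-13/5, 16/5)
T4 shear: y ← y − 2·x: (-13/5, 16/5) → (-13/5, 42/5)
T5 scale by (2, 1/2): (-13/5, 42/5) → (-26/5, 21/5)

T(p) = (-26/5, 21/5)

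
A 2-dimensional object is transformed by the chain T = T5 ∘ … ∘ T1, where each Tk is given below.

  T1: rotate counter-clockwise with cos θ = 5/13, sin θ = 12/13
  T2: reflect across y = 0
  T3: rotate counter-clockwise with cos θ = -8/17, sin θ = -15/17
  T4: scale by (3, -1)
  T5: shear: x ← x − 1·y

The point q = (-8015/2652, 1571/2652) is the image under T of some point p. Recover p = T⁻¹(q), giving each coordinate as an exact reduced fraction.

T1 = [5/13 -12/13 0; 12/13 5/13 0; 0 0 1]
T2·T1 = [5/13 -12/13 0; -12/13 -5/13 0; 0 0 1]
T3·…·T1 = [-220/221 21/221 0; 21/221 220/221 0; 0 0 1]
T4·…·T1 = [-660/221 63/221 0; -21/221 -220/221 0; 0 0 1]
T5·…·T1 = [-639/221 283/221 0; -21/221 -220/221 0; 0 0 1]
det M = 3; M⁻¹ = [-220/663 -283/663 0; 7/221 -213/221 0; 0 0 1]
M⁻¹ · (-8015/2652, 1571/2652)ᵀ = (3/4, -2/3)ᵀ

p = (3/4, -2/3)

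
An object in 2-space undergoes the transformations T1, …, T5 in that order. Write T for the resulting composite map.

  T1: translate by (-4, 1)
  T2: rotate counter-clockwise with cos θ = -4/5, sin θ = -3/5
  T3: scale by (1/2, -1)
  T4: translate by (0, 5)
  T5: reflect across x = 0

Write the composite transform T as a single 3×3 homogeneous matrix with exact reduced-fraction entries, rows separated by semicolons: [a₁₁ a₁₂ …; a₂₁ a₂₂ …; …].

T1 = [1 0 -4; 0 1 1; 0 0 1]
T2·T1 = [-4/5 3/5 19/5; -3/5 -4/5 8/5; 0 0 1]
T3·…·T1 = [-2/5 3/10 19/10; 3/5 4/5 -8/5; 0 0 1]
T4·…·T1 = [-2/5 3/10 19/10; 3/5 4/5 17/5; 0 0 1]
T5·…·T1 = [2/5 -3/10 -19/10; 3/5 4/5 17/5; 0 0 1]

T = [2/5 -3/10 -19/10; 3/5 4/5 17/5; 0 0 1]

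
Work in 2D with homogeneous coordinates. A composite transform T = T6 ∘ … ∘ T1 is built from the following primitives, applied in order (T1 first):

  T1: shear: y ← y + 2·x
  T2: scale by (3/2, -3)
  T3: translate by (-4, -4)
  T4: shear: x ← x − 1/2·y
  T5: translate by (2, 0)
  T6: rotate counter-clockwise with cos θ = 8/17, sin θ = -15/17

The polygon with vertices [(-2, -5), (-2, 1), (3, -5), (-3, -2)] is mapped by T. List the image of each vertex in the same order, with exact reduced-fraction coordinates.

T1 shear: y ← y + 2·x: (-2, -5) → (-2, -9); (-2, 1) → (-2, -3); (3, -5) → (3, 1); (-3, -2) → (-3, -8)
T2 scale by (3/2, -3): (-2, -9) → (-3, 27); (-2, -3) → (-3, 9); (3, 1) → (9/2, -3); (-3, -8) → (-9/2, 24)
T3 translate by (-4, -4): (-3, 27) → (-7, 23); (-3, 9) → (-7, 5); (9/2, -3) → (1/2, -7); (-9/2, 24) → (-17/2, 20)
T4 shear: x ← x − 1/2·y: (-7, 23) → (-37/2, 23); (-7, 5) → (-19/2, 5); (1/2, -7) → (4, -7); (-17/2, 20) → (-37/2, 20)
T5 translate by (2, 0): (-37/2, 23) → (-33/2, 23); (-19/2, 5) → (-15/2, 5); (4, -7) → (6, -7); (-37/2, 20) → (-33/2, 20)
T6 rotate counter-clockwise with cos θ = 8/17, sin θ = -15/17: (-33/2, 23) → (213/17, 863/34); (-15/2, 5) → (15/17, 305/34); (6, -7) → (-57/17, -146/17); (-33/2, 20) → (168/17, 815/34)

image vertices: (213/17, 863/34), (15/17, 305/34), (-57/17, -146/17), (168/17, 815/34)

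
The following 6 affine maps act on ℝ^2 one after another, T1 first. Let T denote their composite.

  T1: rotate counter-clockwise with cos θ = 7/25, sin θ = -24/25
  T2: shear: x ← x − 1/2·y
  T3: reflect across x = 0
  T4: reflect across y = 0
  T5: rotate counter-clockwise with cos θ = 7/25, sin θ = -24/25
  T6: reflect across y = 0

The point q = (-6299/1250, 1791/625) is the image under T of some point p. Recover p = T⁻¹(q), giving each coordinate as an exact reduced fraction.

p = (-5, 3)

T1 = [7/25 24/25 0; -24/25 7/25 0; 0 0 1]
T2·T1 = [19/25 41/50 0; -24/25 7/25 0; 0 0 1]
T3·…·T1 = [-19/25 -41/50 0; -24/25 7/25 0; 0 0 1]
T4·…·T1 = [-19/25 -41/50 0; 24/25 -7/25 0; 0 0 1]
T5·…·T1 = [443/625 -623/1250 0; 624/625 443/625 0; 0 0 1]
T6·…·T1 = [443/625 -623/1250 0; -624/625 -443/625 0; 0 0 1]
det M = -1; M⁻¹ = [443/625 -623/1250 0; -624/625 -443/625 0; 0 0 1]
M⁻¹ · (-6299/1250, 1791/625)ᵀ = (-5, 3)ᵀ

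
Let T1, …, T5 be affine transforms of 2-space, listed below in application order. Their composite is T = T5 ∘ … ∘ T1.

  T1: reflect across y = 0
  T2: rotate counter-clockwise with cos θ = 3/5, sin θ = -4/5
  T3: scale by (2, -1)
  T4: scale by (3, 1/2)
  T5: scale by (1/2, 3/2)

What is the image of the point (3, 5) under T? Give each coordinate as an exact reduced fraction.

T1 reflect across y = 0: (3, 5) → (3, -5)
T2 rotate counter-clockwise with cos θ = 3/5, sin θ = -4/5: (3, -5) → (-11/5, -27/5)
T3 scale by (2, -1): (-11/5, -27/5) → (-22/5, 27/5)
T4 scale by (3, 1/2): (-22/5, 27/5) → (-66/5, 27/10)
T5 scale by (1/2, 3/2): (-66/5, 27/10) → (-33/5, 81/20)

T(p) = (-33/5, 81/20)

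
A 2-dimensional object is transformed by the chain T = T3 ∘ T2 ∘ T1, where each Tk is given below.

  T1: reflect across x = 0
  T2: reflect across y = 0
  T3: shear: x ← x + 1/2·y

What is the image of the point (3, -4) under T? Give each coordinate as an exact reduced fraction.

T(p) = (-1, 4)

T1 reflect across x = 0: (3, -4) → (-3, -4)
T2 reflect across y = 0: (-3, -4) → (-3, 4)
T3 shear: x ← x + 1/2·y: (-3, 4) → (-1, 4)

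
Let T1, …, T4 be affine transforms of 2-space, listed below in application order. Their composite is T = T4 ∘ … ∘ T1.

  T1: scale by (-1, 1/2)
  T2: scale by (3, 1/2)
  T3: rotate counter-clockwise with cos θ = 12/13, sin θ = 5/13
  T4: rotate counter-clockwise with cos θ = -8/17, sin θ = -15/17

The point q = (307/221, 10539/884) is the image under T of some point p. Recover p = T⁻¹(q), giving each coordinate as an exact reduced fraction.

p = (4, 1)

T1 = [-1 0 0; 0 1/2 0; 0 0 1]
T2·T1 = [-3 0 0; 0 1/4 0; 0 0 1]
T3·…·T1 = [-36/13 -5/52 0; -15/13 3/13 0; 0 0 1]
T4·…·T1 = [63/221 55/221 0; 660/221 -21/884 0; 0 0 1]
det M = -3/4; M⁻¹ = [7/221 220/663 0; 880/221 -84/221 0; 0 0 1]
M⁻¹ · (307/221, 10539/884)ᵀ = (4, 1)ᵀ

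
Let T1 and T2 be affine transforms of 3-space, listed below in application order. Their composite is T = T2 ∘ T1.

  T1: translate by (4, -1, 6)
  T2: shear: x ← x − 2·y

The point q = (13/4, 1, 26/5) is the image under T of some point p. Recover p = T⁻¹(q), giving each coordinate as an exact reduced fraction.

T1 = [1 0 0 4; 0 1 0 -1; 0 0 1 6; 0 0 0 1]
T2·T1 = [1 -2 0 6; 0 1 0 -1; 0 0 1 6; 0 0 0 1]
det M = 1; M⁻¹ = [1 2 0 -4; 0 1 0 1; 0 0 1 -6; 0 0 0 1]
M⁻¹ · (13/4, 1, 26/5)ᵀ = (5/4, 2, -4/5)ᵀ

p = (5/4, 2, -4/5)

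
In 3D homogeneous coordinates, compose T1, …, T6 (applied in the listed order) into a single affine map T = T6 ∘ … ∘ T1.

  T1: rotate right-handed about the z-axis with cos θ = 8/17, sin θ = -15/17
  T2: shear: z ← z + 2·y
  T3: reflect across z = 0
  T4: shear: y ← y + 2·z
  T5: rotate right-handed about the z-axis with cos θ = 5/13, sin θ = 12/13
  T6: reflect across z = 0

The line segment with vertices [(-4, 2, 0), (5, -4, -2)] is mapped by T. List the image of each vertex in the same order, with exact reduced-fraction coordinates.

T1 rotate right-handed about the z-axis with cos θ = 8/17, sin θ = -15/17: (-4, 2, 0) → (-2/17, 76/17, 0); (5, -4, -2) → (-20/17, -107/17, -2)
T2 shear: z ← z + 2·y: (-2/17, 76/17, 0) → (-2/17, 76/17, 152/17); (-20/17, -107/17, -2) → (-20/17, -107/17, -248/17)
T3 reflect across z = 0: (-2/17, 76/17, 152/17) → (-2/17, 76/17, -152/17); (-20/17, -107/17, -248/17) → (-20/17, -107/17, 248/17)
T4 shear: y ← y + 2·z: (-2/17, 76/17, -152/17) → (-2/17, -228/17, -152/17); (-20/17, -107/17, 248/17) → (-20/17, 389/17, 248/17)
T5 rotate right-handed about the z-axis with cos θ = 5/13, sin θ = 12/13: (-2/17, -228/17, -152/17) → (2726/221, -1164/221, -152/17); (-20/17, 389/17, 248/17) → (-4768/221, 1705/221, 248/17)
T6 reflect across z = 0: (2726/221, -1164/221, -152/17) → (2726/221, -1164/221, 152/17); (-4768/221, 1705/221, 248/17) → (-4768/221, 1705/221, -248/17)

image vertices: (2726/221, -1164/221, 152/17), (-4768/221, 1705/221, -248/17)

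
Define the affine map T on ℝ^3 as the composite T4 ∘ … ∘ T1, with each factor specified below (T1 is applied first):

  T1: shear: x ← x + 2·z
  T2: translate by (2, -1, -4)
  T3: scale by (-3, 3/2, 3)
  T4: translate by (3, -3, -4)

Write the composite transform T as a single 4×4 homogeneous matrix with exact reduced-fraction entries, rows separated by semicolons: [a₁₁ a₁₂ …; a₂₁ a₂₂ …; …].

T1 = [1 0 2 0; 0 1 0 0; 0 0 1 0; 0 0 0 1]
T2·T1 = [1 0 2 2; 0 1 0 -1; 0 0 1 -4; 0 0 0 1]
T3·…·T1 = [-3 0 -6 -6; 0 3/2 0 -3/2; 0 0 3 -12; 0 0 0 1]
T4·…·T1 = [-3 0 -6 -3; 0 3/2 0 -9/2; 0 0 3 -16; 0 0 0 1]

T = [-3 0 -6 -3; 0 3/2 0 -9/2; 0 0 3 -16; 0 0 0 1]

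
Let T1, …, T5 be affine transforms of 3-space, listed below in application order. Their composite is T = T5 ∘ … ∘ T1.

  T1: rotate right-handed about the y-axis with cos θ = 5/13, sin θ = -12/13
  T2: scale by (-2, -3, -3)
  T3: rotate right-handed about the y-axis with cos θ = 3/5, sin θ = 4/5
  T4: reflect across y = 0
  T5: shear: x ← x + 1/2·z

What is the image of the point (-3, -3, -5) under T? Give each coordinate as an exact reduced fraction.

T(p) = (141/10, -9, 909/65)

T1 rotate right-handed about the y-axis with cos θ = 5/13, sin θ = -12/13: (-3, -3, -5) → (45/13, -3, -61/13)
T2 scale by (-2, -3, -3): (45/13, -3, -61/13) → (-90/13, 9, 183/13)
T3 rotate right-handed about the y-axis with cos θ = 3/5, sin θ = 4/5: (-90/13, 9, 183/13) → (462/65, 9, 909/65)
T4 reflect across y = 0: (462/65, 9, 909/65) → (462/65, -9, 909/65)
T5 shear: x ← x + 1/2·z: (462/65, -9, 909/65) → (141/10, -9, 909/65)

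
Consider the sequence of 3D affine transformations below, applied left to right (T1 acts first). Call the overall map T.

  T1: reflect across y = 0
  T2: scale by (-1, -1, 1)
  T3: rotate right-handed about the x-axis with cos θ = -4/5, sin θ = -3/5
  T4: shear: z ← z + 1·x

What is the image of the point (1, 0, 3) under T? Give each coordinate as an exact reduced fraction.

T1 reflect across y = 0: (1, 0, 3) → (1, 0, 3)
T2 scale by (-1, -1, 1): (1, 0, 3) → (-1, 0, 3)
T3 rotate right-handed about the x-axis with cos θ = -4/5, sin θ = -3/5: (-1, 0, 3) → (-1, 9/5, -12/5)
T4 shear: z ← z + 1·x: (-1, 9/5, -12/5) → (-1, 9/5, -17/5)

T(p) = (-1, 9/5, -17/5)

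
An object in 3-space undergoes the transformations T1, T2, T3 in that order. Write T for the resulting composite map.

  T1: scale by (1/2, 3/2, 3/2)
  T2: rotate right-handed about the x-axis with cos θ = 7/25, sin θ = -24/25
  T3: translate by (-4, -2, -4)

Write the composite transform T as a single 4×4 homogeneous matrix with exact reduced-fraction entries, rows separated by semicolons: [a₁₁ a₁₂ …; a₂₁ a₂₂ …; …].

T1 = [1/2 0 0 0; 0 3/2 0 0; 0 0 3/2 0; 0 0 0 1]
T2·T1 = [1/2 0 0 0; 0 21/50 36/25 0; 0 -36/25 21/50 0; 0 0 0 1]
T3·…·T1 = [1/2 0 0 -4; 0 21/50 36/25 -2; 0 -36/25 21/50 -4; 0 0 0 1]

T = [1/2 0 0 -4; 0 21/50 36/25 -2; 0 -36/25 21/50 -4; 0 0 0 1]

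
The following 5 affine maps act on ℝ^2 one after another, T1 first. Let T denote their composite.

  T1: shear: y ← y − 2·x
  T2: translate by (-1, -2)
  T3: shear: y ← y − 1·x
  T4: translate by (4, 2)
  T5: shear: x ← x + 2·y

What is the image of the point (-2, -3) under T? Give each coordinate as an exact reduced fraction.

T1 shear: y ← y − 2·x: (-2, -3) → (-2, 1)
T2 translate by (-1, -2): (-2, 1) → (-3, -1)
T3 shear: y ← y − 1·x: (-3, -1) → (-3, 2)
T4 translate by (4, 2): (-3, 2) → (1, 4)
T5 shear: x ← x + 2·y: (1, 4) → (9, 4)

T(p) = (9, 4)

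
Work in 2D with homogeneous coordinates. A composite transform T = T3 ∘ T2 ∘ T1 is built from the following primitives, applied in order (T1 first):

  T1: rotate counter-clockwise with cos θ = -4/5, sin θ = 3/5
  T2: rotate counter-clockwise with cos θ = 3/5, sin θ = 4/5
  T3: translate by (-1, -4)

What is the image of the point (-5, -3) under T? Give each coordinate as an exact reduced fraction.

T1 rotate counter-clockwise with cos θ = -4/5, sin θ = 3/5: (-5, -3) → (29/5, -3/5)
T2 rotate counter-clockwise with cos θ = 3/5, sin θ = 4/5: (29/5, -3/5) → (99/25, 107/25)
T3 translate by (-1, -4): (99/25, 107/25) → (74/25, 7/25)

T(p) = (74/25, 7/25)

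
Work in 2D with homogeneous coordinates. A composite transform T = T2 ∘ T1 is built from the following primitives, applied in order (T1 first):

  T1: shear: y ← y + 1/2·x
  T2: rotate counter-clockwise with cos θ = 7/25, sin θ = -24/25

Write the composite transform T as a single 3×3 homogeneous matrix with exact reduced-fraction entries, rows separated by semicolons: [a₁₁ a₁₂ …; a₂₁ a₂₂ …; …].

T = [19/25 24/25 0; -41/50 7/25 0; 0 0 1]

T1 = [1 0 0; 1/2 1 0; 0 0 1]
T2·T1 = [19/25 24/25 0; -41/50 7/25 0; 0 0 1]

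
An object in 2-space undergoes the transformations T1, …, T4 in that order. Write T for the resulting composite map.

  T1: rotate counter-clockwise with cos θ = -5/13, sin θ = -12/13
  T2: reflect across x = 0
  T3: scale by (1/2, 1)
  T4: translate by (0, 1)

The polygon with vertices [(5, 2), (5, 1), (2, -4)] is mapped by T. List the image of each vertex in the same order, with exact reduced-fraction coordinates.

image vertices: (1/26, -57/13), (1/2, -4), (29/13, 9/13)

T1 rotate counter-clockwise with cos θ = -5/13, sin θ = -12/13: (5, 2) → (-1/13, -70/13); (5, 1) → (-1, -5); (2, -4) → (-58/13, -4/13)
T2 reflect across x = 0: (-1/13, -70/13) → (1/13, -70/13); (-1, -5) → (1, -5); (-58/13, -4/13) → (58/13, -4/13)
T3 scale by (1/2, 1): (1/13, -70/13) → (1/26, -70/13); (1, -5) → (1/2, -5); (58/13, -4/13) → (29/13, -4/13)
T4 translate by (0, 1): (1/26, -70/13) → (1/26, -57/13); (1/2, -5) → (1/2, -4); (29/13, -4/13) → (29/13, 9/13)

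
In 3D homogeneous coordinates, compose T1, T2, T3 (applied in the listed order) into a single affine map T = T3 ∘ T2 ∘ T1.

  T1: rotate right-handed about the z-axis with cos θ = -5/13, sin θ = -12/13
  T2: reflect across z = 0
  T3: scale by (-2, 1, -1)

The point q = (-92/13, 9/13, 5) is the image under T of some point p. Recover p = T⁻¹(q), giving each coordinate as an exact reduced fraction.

T1 = [-5/13 12/13 0 0; -12/13 -5/13 0 0; 0 0 1 0; 0 0 0 1]
T2·T1 = [-5/13 12/13 0 0; -12/13 -5/13 0 0; 0 0 -1 0; 0 0 0 1]
T3·…·T1 = [10/13 -24/13 0 0; -12/13 -5/13 0 0; 0 0 1 0; 0 0 0 1]
det M = -2; M⁻¹ = [5/26 -12/13 0 0; -6/13 -5/13 0 0; 0 0 1 0; 0 0 0 1]
M⁻¹ · (-92/13, 9/13, 5)ᵀ = (-2, 3, 5)ᵀ

p = (-2, 3, 5)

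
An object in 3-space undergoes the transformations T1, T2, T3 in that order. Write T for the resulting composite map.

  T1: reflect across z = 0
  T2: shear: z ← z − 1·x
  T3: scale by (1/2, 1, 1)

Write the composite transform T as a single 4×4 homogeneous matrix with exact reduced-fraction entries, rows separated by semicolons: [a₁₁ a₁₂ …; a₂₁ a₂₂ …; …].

T1 = [1 0 0 0; 0 1 0 0; 0 0 -1 0; 0 0 0 1]
T2·T1 = [1 0 0 0; 0 1 0 0; -1 0 -1 0; 0 0 0 1]
T3·…·T1 = [1/2 0 0 0; 0 1 0 0; -1 0 -1 0; 0 0 0 1]

T = [1/2 0 0 0; 0 1 0 0; -1 0 -1 0; 0 0 0 1]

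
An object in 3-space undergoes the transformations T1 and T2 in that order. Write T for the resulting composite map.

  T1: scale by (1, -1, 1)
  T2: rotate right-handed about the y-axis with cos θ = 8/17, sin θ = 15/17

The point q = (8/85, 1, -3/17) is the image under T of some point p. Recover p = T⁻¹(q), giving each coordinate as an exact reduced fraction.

T1 = [1 0 0 0; 0 -1 0 0; 0 0 1 0; 0 0 0 1]
T2·T1 = [8/17 0 15/17 0; 0 -1 0 0; -15/17 0 8/17 0; 0 0 0 1]
det M = -1; M⁻¹ = [8/17 0 -15/17 0; 0 -1 0 0; 15/17 0 8/17 0; 0 0 0 1]
M⁻¹ · (8/85, 1, -3/17)ᵀ = (1/5, -1, 0)ᵀ

p = (1/5, -1, 0)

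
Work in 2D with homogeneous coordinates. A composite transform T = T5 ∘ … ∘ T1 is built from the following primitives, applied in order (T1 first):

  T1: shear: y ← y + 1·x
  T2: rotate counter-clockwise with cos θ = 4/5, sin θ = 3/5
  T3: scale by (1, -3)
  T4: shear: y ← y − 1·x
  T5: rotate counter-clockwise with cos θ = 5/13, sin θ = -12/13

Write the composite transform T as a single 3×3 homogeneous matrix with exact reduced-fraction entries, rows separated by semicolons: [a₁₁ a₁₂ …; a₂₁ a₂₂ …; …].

T1 = [1 0 0; 1 1 0; 0 0 1]
T2·T1 = [1/5 -3/5 0; 7/5 4/5 0; 0 0 1]
T3·…·T1 = [1/5 -3/5 0; -21/5 -12/5 0; 0 0 1]
T4·…·T1 = [1/5 -3/5 0; -22/5 -9/5 0; 0 0 1]
T5·…·T1 = [-259/65 -123/65 0; -122/65 -9/65 0; 0 0 1]

T = [-259/65 -123/65 0; -122/65 -9/65 0; 0 0 1]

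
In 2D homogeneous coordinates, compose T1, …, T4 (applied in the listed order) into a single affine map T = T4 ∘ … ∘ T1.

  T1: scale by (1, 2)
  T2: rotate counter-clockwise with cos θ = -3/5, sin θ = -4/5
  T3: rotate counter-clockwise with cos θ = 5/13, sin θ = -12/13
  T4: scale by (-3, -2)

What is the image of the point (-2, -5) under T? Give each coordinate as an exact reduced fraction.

T(p) = (-66/5, -92/5)

T1 scale by (1, 2): (-2, -5) → (-2, -10)
T2 rotate counter-clockwise with cos θ = -3/5, sin θ = -4/5: (-2, -10) → (-34/5, 38/5)
T3 rotate counter-clockwise with cos θ = 5/13, sin θ = -12/13: (-34/5, 38/5) → (22/5, 46/5)
T4 scale by (-3, -2): (22/5, 46/5) → (-66/5, -92/5)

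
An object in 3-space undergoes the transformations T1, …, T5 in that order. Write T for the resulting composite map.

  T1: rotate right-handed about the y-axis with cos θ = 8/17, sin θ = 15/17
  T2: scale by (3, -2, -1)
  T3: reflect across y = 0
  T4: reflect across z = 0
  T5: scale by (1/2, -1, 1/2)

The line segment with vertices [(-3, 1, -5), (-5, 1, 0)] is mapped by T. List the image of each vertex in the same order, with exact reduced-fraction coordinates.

image vertices: (-297/34, -2, 5/34), (-60/17, -2, 75/34)

T1 rotate right-handed about the y-axis with cos θ = 8/17, sin θ = 15/17: (-3, 1, -5) → (-99/17, 1, 5/17); (-5, 1, 0) → (-40/17, 1, 75/17)
T2 scale by (3, -2, -1): (-99/17, 1, 5/17) → (-297/17, -2, -5/17); (-40/17, 1, 75/17) → (-120/17, -2, -75/17)
T3 reflect across y = 0: (-297/17, -2, -5/17) → (-297/17, 2, -5/17); (-120/17, -2, -75/17) → (-120/17, 2, -75/17)
T4 reflect across z = 0: (-297/17, 2, -5/17) → (-297/17, 2, 5/17); (-120/17, 2, -75/17) → (-120/17, 2, 75/17)
T5 scale by (1/2, -1, 1/2): (-297/17, 2, 5/17) → (-297/34, -2, 5/34); (-120/17, 2, 75/17) → (-60/17, -2, 75/34)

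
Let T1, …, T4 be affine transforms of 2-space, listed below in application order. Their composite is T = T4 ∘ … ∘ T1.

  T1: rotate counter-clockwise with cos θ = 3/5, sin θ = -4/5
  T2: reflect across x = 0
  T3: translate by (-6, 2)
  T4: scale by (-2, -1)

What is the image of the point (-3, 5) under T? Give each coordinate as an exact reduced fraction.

T1 rotate counter-clockwise with cos θ = 3/5, sin θ = -4/5: (-3, 5) → (11/5, 27/5)
T2 reflect across x = 0: (11/5, 27/5) → (-11/5, 27/5)
T3 translate by (-6, 2): (-11/5, 27/5) → (-41/5, 37/5)
T4 scale by (-2, -1): (-41/5, 37/5) → (82/5, -37/5)

T(p) = (82/5, -37/5)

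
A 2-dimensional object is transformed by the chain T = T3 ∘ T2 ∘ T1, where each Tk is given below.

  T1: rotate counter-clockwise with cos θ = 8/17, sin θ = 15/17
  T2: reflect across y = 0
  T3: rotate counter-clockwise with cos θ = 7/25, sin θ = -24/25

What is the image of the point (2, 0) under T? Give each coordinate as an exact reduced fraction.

T(p) = (-608/425, -594/425)

T1 rotate counter-clockwise with cos θ = 8/17, sin θ = 15/17: (2, 0) → (16/17, 30/17)
T2 reflect across y = 0: (16/17, 30/17) → (16/17, -30/17)
T3 rotate counter-clockwise with cos θ = 7/25, sin θ = -24/25: (16/17, -30/17) → (-608/425, -594/425)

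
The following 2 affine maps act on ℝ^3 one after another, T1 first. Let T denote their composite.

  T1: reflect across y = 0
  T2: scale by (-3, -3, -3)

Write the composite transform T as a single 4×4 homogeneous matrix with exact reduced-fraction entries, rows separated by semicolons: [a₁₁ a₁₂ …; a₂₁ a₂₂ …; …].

T = [-3 0 0 0; 0 3 0 0; 0 0 -3 0; 0 0 0 1]

T1 = [1 0 0 0; 0 -1 0 0; 0 0 1 0; 0 0 0 1]
T2·T1 = [-3 0 0 0; 0 3 0 0; 0 0 -3 0; 0 0 0 1]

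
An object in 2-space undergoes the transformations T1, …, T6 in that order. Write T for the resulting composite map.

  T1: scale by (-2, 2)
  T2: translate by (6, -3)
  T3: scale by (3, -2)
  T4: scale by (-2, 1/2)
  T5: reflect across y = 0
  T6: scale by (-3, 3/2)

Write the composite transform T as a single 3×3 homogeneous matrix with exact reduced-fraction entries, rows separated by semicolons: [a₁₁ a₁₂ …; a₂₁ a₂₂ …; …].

T1 = [-2 0 0; 0 2 0; 0 0 1]
T2·T1 = [-2 0 6; 0 2 -3; 0 0 1]
T3·…·T1 = [-6 0 18; 0 -4 6; 0 0 1]
T4·…·T1 = [12 0 -36; 0 -2 3; 0 0 1]
T5·…·T1 = [12 0 -36; 0 2 -3; 0 0 1]
T6·…·T1 = [-36 0 108; 0 3 -9/2; 0 0 1]

T = [-36 0 108; 0 3 -9/2; 0 0 1]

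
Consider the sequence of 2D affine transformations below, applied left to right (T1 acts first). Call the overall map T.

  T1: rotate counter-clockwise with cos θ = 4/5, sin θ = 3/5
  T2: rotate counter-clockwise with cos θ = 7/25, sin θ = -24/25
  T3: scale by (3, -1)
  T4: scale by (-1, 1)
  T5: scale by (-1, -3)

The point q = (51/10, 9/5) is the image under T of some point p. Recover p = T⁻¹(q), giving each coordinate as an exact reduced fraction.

p = (1, 3/2)

T1 = [4/5 -3/5 0; 3/5 4/5 0; 0 0 1]
T2·T1 = [4/5 3/5 0; -3/5 4/5 0; 0 0 1]
T3·…·T1 = [12/5 9/5 0; 3/5 -4/5 0; 0 0 1]
T4·…·T1 = [-12/5 -9/5 0; 3/5 -4/5 0; 0 0 1]
T5·…·T1 = [12/5 9/5 0; -9/5 12/5 0; 0 0 1]
det M = 9; M⁻¹ = [4/15 -1/5 0; 1/5 4/15 0; 0 0 1]
M⁻¹ · (51/10, 9/5)ᵀ = (1, 3/2)ᵀ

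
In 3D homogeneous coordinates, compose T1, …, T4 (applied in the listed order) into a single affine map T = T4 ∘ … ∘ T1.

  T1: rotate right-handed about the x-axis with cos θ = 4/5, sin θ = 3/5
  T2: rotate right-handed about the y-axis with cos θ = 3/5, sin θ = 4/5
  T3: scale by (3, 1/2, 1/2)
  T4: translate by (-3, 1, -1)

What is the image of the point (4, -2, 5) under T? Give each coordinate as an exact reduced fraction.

T(p) = (273/25, -13/10, -44/25)

T1 rotate right-handed about the x-axis with cos θ = 4/5, sin θ = 3/5: (4, -2, 5) → (4, -23/5, 14/5)
T2 rotate right-handed about the y-axis with cos θ = 3/5, sin θ = 4/5: (4, -23/5, 14/5) → (116/25, -23/5, -38/25)
T3 scale by (3, 1/2, 1/2): (116/25, -23/5, -38/25) → (348/25, -23/10, -19/25)
T4 translate by (-3, 1, -1): (348/25, -23/10, -19/25) → (273/25, -13/10, -44/25)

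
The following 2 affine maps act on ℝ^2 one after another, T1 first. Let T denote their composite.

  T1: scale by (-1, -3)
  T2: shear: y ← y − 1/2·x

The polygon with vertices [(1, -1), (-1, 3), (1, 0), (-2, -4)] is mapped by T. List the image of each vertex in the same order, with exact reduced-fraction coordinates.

T1 scale by (-1, -3): (1, -1) → (-1, 3); (-1, 3) → (1, -9); (1, 0) → (-1, 0); (-2, -4) → (2, 12)
T2 shear: y ← y − 1/2·x: (-1, 3) → (-1, 7/2); (1, -9) → (1, -19/2); (-1, 0) → (-1, 1/2); (2, 12) → (2, 11)

image vertices: (-1, 7/2), (1, -19/2), (-1, 1/2), (2, 11)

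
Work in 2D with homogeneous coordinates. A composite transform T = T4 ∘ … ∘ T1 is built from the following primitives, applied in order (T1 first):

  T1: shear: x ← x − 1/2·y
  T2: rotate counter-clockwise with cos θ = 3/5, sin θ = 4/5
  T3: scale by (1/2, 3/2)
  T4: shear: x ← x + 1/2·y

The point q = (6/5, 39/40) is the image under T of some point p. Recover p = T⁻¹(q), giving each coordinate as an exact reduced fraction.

T1 = [1 -1/2 0; 0 1 0; 0 0 1]
T2·T1 = [3/5 -11/10 0; 4/5 1/5 0; 0 0 1]
T3·…·T1 = [3/10 -11/20 0; 6/5 3/10 0; 0 0 1]
T4·…·T1 = [9/10 -2/5 0; 6/5 3/10 0; 0 0 1]
det M = 3/4; M⁻¹ = [2/5 8/15 0; -8/5 6/5 0; 0 0 1]
M⁻¹ · (6/5, 39/40)ᵀ = (1, -3/4)ᵀ

p = (1, -3/4)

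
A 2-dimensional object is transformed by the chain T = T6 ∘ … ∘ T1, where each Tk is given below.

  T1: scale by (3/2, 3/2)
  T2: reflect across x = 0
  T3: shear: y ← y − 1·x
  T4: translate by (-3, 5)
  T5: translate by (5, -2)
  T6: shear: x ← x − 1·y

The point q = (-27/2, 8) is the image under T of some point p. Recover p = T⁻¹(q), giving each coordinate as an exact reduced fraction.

T1 = [3/2 0 0; 0 3/2 0; 0 0 1]
T2·T1 = [-3/2 0 0; 0 3/2 0; 0 0 1]
T3·…·T1 = [-3/2 0 0; 3/2 3/2 0; 0 0 1]
T4·…·T1 = [-3/2 0 -3; 3/2 3/2 5; 0 0 1]
T5·…·T1 = [-3/2 0 2; 3/2 3/2 3; 0 0 1]
T6·…·T1 = [-3 -3/2 -1; 3/2 3/2 3; 0 0 1]
det M = -9/4; M⁻¹ = [-2/3 -2/3 4/3; 2/3 4/3 -10/3; 0 0 1]
M⁻¹ · (-27/2, 8)ᵀ = (5, -5/3)ᵀ

p = (5, -5/3)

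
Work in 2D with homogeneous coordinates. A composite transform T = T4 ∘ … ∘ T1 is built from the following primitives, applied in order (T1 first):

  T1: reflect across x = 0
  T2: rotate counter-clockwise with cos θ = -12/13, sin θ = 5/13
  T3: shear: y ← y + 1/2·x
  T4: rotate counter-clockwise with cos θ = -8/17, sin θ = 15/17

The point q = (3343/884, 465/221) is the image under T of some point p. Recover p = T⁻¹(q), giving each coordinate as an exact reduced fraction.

T1 = [-1 0 0; 0 1 0; 0 0 1]
T2·T1 = [12/13 -5/13 0; -5/13 -12/13 0; 0 0 1]
T3·…·T1 = [12/13 -5/13 0; 1/13 -29/26 0; 0 0 1]
T4·…·T1 = [-111/221 515/442 0; 172/221 41/221 0; 0 0 1]
det M = -1; M⁻¹ = [-41/221 515/442 0; 172/221 111/221 0; 0 0 1]
M⁻¹ · (3343/884, 465/221)ᵀ = (7/4, 4)ᵀ

p = (7/4, 4)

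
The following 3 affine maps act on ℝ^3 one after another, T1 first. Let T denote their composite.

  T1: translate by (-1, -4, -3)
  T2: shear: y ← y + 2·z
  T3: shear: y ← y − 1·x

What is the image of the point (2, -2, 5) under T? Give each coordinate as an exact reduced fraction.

T(p) = (1, -3, 2)

T1 translate by (-1, -4, -3): (2, -2, 5) → (1, -6, 2)
T2 shear: y ← y + 2·z: (1, -6, 2) → (1, -2, 2)
T3 shear: y ← y − 1·x: (1, -2, 2) → (1, -3, 2)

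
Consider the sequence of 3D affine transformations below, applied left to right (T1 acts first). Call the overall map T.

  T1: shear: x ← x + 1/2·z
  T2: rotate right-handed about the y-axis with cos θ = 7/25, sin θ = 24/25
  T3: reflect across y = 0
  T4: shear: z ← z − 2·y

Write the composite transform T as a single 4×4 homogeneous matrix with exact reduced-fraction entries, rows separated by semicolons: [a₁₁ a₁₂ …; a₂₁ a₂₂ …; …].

T = [7/25 0 11/10 0; 0 -1 0 0; -24/25 2 -1/5 0; 0 0 0 1]

T1 = [1 0 1/2 0; 0 1 0 0; 0 0 1 0; 0 0 0 1]
T2·T1 = [7/25 0 11/10 0; 0 1 0 0; -24/25 0 -1/5 0; 0 0 0 1]
T3·…·T1 = [7/25 0 11/10 0; 0 -1 0 0; -24/25 0 -1/5 0; 0 0 0 1]
T4·…·T1 = [7/25 0 11/10 0; 0 -1 0 0; -24/25 2 -1/5 0; 0 0 0 1]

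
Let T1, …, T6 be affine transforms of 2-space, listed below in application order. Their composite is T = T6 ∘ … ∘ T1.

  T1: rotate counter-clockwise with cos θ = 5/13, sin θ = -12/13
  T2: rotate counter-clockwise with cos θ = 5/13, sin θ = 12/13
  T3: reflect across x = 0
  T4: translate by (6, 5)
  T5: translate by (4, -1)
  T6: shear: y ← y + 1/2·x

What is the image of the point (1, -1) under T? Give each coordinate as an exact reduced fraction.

T1 rotate counter-clockwise with cos θ = 5/13, sin θ = -12/13: (1, -1) → (-7/13, -17/13)
T2 rotate counter-clockwise with cos θ = 5/13, sin θ = 12/13: (-7/13, -17/13) → (1, -1)
T3 reflect across x = 0: (1, -1) → (-1, -1)
T4 translate by (6, 5): (-1, -1) → (5, 4)
T5 translate by (4, -1): (5, 4) → (9, 3)
T6 shear: y ← y + 1/2·x: (9, 3) → (9, 15/2)

T(p) = (9, 15/2)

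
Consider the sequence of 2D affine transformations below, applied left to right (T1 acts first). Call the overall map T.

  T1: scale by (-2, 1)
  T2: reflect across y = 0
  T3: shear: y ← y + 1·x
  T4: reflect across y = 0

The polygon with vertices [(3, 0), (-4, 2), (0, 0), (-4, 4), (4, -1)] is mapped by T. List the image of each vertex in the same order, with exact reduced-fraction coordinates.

image vertices: (-6, 6), (8, -6), (0, 0), (8, -4), (-8, 7)

T1 scale by (-2, 1): (3, 0) → (-6, 0); (-4, 2) → (8, 2); (0, 0) → (0, 0); (-4, 4) → (8, 4); (4, -1) → (-8, -1)
T2 reflect across y = 0: (-6, 0) → (-6, 0); (8, 2) → (8, -2); (0, 0) → (0, 0); (8, 4) → (8, -4); (-8, -1) → (-8, 1)
T3 shear: y ← y + 1·x: (-6, 0) → (-6, -6); (8, -2) → (8, 6); (0, 0) → (0, 0); (8, -4) → (8, 4); (-8, 1) → (-8, -7)
T4 reflect across y = 0: (-6, -6) → (-6, 6); (8, 6) → (8, -6); (0, 0) → (0, 0); (8, 4) → (8, -4); (-8, -7) → (-8, 7)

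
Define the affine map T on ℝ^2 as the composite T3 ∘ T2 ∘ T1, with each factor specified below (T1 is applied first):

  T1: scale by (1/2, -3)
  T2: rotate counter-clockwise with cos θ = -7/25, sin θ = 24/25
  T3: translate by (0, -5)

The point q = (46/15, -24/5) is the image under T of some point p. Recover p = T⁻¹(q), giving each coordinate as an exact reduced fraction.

p = (-4/3, 1)

T1 = [1/2 0 0; 0 -3 0; 0 0 1]
T2·T1 = [-7/50 72/25 0; 12/25 21/25 0; 0 0 1]
T3·…·T1 = [-7/50 72/25 0; 12/25 21/25 -5; 0 0 1]
det M = -3/2; M⁻¹ = [-14/25 48/25 48/5; 8/25 7/75 7/15; 0 0 1]
M⁻¹ · (46/15, -24/5)ᵀ = (-4/3, 1)ᵀ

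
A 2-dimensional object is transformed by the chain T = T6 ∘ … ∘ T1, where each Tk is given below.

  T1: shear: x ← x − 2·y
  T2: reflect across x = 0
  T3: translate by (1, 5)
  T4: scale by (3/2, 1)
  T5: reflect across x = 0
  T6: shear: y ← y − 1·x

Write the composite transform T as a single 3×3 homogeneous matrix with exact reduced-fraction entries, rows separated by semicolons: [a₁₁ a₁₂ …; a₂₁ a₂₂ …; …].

T1 = [1 -2 0; 0 1 0; 0 0 1]
T2·T1 = [-1 2 0; 0 1 0; 0 0 1]
T3·…·T1 = [-1 2 1; 0 1 5; 0 0 1]
T4·…·T1 = [-3/2 3 3/2; 0 1 5; 0 0 1]
T5·…·T1 = [3/2 -3 -3/2; 0 1 5; 0 0 1]
T6·…·T1 = [3/2 -3 -3/2; -3/2 4 13/2; 0 0 1]

T = [3/2 -3 -3/2; -3/2 4 13/2; 0 0 1]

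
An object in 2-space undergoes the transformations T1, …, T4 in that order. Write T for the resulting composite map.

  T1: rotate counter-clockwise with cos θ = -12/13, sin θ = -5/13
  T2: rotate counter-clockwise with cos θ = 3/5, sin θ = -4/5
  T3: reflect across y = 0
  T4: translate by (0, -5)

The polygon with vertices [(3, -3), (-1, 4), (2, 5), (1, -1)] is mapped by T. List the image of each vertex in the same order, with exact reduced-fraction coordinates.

T1 rotate counter-clockwise with cos θ = -12/13, sin θ = -5/13: (3, -3) → (-51/13, 21/13); (-1, 4) → (32/13, -43/13); (2, 5) → (1/13, -70/13); (1, -1) → (-17/13, 7/13)
T2 rotate counter-clockwise with cos θ = 3/5, sin θ = -4/5: (-51/13, 21/13) → (-69/65, 267/65); (32/13, -43/13) → (-76/65, -257/65); (1/13, -70/13) → (-277/65, -214/65); (-17/13, 7/13) → (-23/65, 89/65)
T3 reflect across y = 0: (-69/65, 267/65) → (-69/65, -267/65); (-76/65, -257/65) → (-76/65, 257/65); (-277/65, -214/65) → (-277/65, 214/65); (-23/65, 89/65) → (-23/65, -89/65)
T4 translate by (0, -5): (-69/65, -267/65) → (-69/65, -592/65); (-76/65, 257/65) → (-76/65, -68/65); (-277/65, 214/65) → (-277/65, -111/65); (-23/65, -89/65) → (-23/65, -414/65)

image vertices: (-69/65, -592/65), (-76/65, -68/65), (-277/65, -111/65), (-23/65, -414/65)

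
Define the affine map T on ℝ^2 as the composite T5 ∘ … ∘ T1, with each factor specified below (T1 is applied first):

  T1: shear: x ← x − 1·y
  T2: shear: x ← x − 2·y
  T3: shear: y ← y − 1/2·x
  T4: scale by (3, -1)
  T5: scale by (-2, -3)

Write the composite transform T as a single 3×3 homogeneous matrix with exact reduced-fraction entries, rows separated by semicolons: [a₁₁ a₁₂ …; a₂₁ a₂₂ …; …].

T = [-6 18 0; -3/2 15/2 0; 0 0 1]

T1 = [1 -1 0; 0 1 0; 0 0 1]
T2·T1 = [1 -3 0; 0 1 0; 0 0 1]
T3·…·T1 = [1 -3 0; -1/2 5/2 0; 0 0 1]
T4·…·T1 = [3 -9 0; 1/2 -5/2 0; 0 0 1]
T5·…·T1 = [-6 18 0; -3/2 15/2 0; 0 0 1]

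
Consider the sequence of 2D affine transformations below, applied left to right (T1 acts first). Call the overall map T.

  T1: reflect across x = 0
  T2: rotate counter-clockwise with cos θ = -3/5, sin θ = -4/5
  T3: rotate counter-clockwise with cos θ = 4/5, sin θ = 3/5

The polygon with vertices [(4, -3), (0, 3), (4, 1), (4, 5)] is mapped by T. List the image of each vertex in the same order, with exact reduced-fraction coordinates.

T1 reflect across x = 0: (4, -3) → (-4, -3); (0, 3) → (0, 3); (4, 1) → (-4, 1); (4, 5) → (-4, 5)
T2 rotate counter-clockwise with cos θ = -3/5, sin θ = -4/5: (-4, -3) → (0, 5); (0, 3) → (12/5, -9/5); (-4, 1) → (16/5, 13/5); (-4, 5) → (32/5, 1/5)
T3 rotate counter-clockwise with cos θ = 4/5, sin θ = 3/5: (0, 5) → (-3, 4); (12/5, -9/5) → (3, 0); (16/5, 13/5) → (1, 4); (32/5, 1/5) → (5, 4)

image vertices: (-3, 4), (3, 0), (1, 4), (5, 4)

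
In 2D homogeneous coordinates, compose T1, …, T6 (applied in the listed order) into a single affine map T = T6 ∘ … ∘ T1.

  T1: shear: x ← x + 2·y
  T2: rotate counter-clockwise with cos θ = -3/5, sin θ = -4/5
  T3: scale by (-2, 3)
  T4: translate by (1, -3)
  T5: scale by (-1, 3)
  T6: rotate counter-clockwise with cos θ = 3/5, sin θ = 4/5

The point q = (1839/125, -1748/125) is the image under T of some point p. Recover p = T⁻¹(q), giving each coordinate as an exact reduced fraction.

T1 = [1 2 0; 0 1 0; 0 0 1]
T2·T1 = [-3/5 -2/5 0; -4/5 -11/5 0; 0 0 1]
T3·…·T1 = [6/5 4/5 0; -12/5 -33/5 0; 0 0 1]
T4·…·T1 = [6/5 4/5 1; -12/5 -33/5 -3; 0 0 1]
T5·…·T1 = [-6/5 -4/5 -1; -36/5 -99/5 -9; 0 0 1]
T6·…·T1 = [126/25 384/25 33/5; -132/25 -313/25 -31/5; 0 0 1]
det M = 18; M⁻¹ = [-313/450 -64/75 -7/10; 22/75 7/25 -1/5; 0 0 1]
M⁻¹ · (1839/125, -1748/125)ᵀ = (1, 1/5)ᵀ

p = (1, 1/5)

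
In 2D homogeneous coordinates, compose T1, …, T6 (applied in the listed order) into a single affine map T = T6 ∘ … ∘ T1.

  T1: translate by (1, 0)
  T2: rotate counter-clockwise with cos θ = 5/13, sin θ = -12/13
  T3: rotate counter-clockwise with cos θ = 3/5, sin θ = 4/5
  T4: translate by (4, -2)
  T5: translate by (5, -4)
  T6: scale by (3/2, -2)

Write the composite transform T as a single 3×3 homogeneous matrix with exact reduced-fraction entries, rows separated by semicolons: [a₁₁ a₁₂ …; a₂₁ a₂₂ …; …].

T = [189/130 24/65 972/65; 32/65 -126/65 812/65; 0 0 1]

T1 = [1 0 1; 0 1 0; 0 0 1]
T2·T1 = [5/13 12/13 5/13; -12/13 5/13 -12/13; 0 0 1]
T3·…·T1 = [63/65 16/65 63/65; -16/65 63/65 -16/65; 0 0 1]
T4·…·T1 = [63/65 16/65 323/65; -16/65 63/65 -146/65; 0 0 1]
T5·…·T1 = [63/65 16/65 648/65; -16/65 63/65 -406/65; 0 0 1]
T6·…·T1 = [189/130 24/65 972/65; 32/65 -126/65 812/65; 0 0 1]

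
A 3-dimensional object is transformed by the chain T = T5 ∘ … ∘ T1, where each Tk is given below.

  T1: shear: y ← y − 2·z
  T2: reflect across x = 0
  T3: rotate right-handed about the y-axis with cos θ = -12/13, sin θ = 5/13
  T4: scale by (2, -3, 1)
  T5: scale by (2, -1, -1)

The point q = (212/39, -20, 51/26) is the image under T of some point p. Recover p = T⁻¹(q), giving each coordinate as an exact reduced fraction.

T1 = [1 0 0 0; 0 1 -2 0; 0 0 1 0; 0 0 0 1]
T2·T1 = [-1 0 0 0; 0 1 -2 0; 0 0 1 0; 0 0 0 1]
T3·…·T1 = [12/13 0 5/13 0; 0 1 -2 0; 5/13 0 -12/13 0; 0 0 0 1]
T4·…·T1 = [24/13 0 10/13 0; 0 -3 6 0; 5/13 0 -12/13 0; 0 0 0 1]
T5·…·T1 = [48/13 0 20/13 0; 0 3 -6 0; -5/13 0 12/13 0; 0 0 0 1]
det M = 12; M⁻¹ = [3/13 0 -5/13 0; 5/26 1/3 24/13 0; 5/52 0 12/13 0; 0 0 0 1]
M⁻¹ · (212/39, -20, 51/26)ᵀ = (1/2, -2, 7/3)ᵀ

p = (1/2, -2, 7/3)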